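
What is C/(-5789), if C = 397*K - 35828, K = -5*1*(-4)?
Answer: 3984/827 ≈ 4.8174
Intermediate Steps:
K = 20 (K = -5*(-4) = 20)
C = -27888 (C = 397*20 - 35828 = 7940 - 35828 = -27888)
C/(-5789) = -27888/(-5789) = -27888*(-1/5789) = 3984/827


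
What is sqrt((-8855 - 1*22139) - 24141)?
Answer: I*sqrt(55135) ≈ 234.81*I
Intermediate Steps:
sqrt((-8855 - 1*22139) - 24141) = sqrt((-8855 - 22139) - 24141) = sqrt(-30994 - 24141) = sqrt(-55135) = I*sqrt(55135)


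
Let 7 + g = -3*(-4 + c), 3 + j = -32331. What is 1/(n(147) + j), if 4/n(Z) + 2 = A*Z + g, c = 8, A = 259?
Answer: -9513/307593341 ≈ -3.0927e-5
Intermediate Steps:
j = -32334 (j = -3 - 32331 = -32334)
g = -19 (g = -7 - 3*(-4 + 8) = -7 - 3*4 = -7 - 12 = -19)
n(Z) = 4/(-21 + 259*Z) (n(Z) = 4/(-2 + (259*Z - 19)) = 4/(-2 + (-19 + 259*Z)) = 4/(-21 + 259*Z))
1/(n(147) + j) = 1/(4/(7*(-3 + 37*147)) - 32334) = 1/(4/(7*(-3 + 5439)) - 32334) = 1/((4/7)/5436 - 32334) = 1/((4/7)*(1/5436) - 32334) = 1/(1/9513 - 32334) = 1/(-307593341/9513) = -9513/307593341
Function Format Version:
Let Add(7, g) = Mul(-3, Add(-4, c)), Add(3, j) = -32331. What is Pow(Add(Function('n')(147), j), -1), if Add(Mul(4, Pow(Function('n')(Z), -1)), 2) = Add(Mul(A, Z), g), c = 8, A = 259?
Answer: Rational(-9513, 307593341) ≈ -3.0927e-5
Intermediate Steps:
j = -32334 (j = Add(-3, -32331) = -32334)
g = -19 (g = Add(-7, Mul(-3, Add(-4, 8))) = Add(-7, Mul(-3, 4)) = Add(-7, -12) = -19)
Function('n')(Z) = Mul(4, Pow(Add(-21, Mul(259, Z)), -1)) (Function('n')(Z) = Mul(4, Pow(Add(-2, Add(Mul(259, Z), -19)), -1)) = Mul(4, Pow(Add(-2, Add(-19, Mul(259, Z))), -1)) = Mul(4, Pow(Add(-21, Mul(259, Z)), -1)))
Pow(Add(Function('n')(147), j), -1) = Pow(Add(Mul(Rational(4, 7), Pow(Add(-3, Mul(37, 147)), -1)), -32334), -1) = Pow(Add(Mul(Rational(4, 7), Pow(Add(-3, 5439), -1)), -32334), -1) = Pow(Add(Mul(Rational(4, 7), Pow(5436, -1)), -32334), -1) = Pow(Add(Mul(Rational(4, 7), Rational(1, 5436)), -32334), -1) = Pow(Add(Rational(1, 9513), -32334), -1) = Pow(Rational(-307593341, 9513), -1) = Rational(-9513, 307593341)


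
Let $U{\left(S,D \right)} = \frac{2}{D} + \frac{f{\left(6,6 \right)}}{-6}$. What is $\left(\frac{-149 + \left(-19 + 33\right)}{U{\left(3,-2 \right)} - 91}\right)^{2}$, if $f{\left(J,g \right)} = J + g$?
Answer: $\frac{18225}{8836} \approx 2.0626$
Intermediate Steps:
$U{\left(S,D \right)} = -2 + \frac{2}{D}$ ($U{\left(S,D \right)} = \frac{2}{D} + \frac{6 + 6}{-6} = \frac{2}{D} + 12 \left(- \frac{1}{6}\right) = \frac{2}{D} - 2 = -2 + \frac{2}{D}$)
$\left(\frac{-149 + \left(-19 + 33\right)}{U{\left(3,-2 \right)} - 91}\right)^{2} = \left(\frac{-149 + \left(-19 + 33\right)}{\left(-2 + \frac{2}{-2}\right) - 91}\right)^{2} = \left(\frac{-149 + 14}{\left(-2 + 2 \left(- \frac{1}{2}\right)\right) - 91}\right)^{2} = \left(- \frac{135}{\left(-2 - 1\right) - 91}\right)^{2} = \left(- \frac{135}{-3 - 91}\right)^{2} = \left(- \frac{135}{-94}\right)^{2} = \left(\left(-135\right) \left(- \frac{1}{94}\right)\right)^{2} = \left(\frac{135}{94}\right)^{2} = \frac{18225}{8836}$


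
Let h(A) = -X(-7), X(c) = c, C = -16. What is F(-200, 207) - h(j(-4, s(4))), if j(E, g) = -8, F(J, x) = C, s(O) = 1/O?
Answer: -23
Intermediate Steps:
s(O) = 1/O
F(J, x) = -16
h(A) = 7 (h(A) = -1*(-7) = 7)
F(-200, 207) - h(j(-4, s(4))) = -16 - 1*7 = -16 - 7 = -23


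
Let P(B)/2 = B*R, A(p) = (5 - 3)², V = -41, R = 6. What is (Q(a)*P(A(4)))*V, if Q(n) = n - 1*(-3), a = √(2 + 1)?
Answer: -5904 - 1968*√3 ≈ -9312.7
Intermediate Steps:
a = √3 ≈ 1.7320
A(p) = 4 (A(p) = 2² = 4)
Q(n) = 3 + n (Q(n) = n + 3 = 3 + n)
P(B) = 12*B (P(B) = 2*(B*6) = 2*(6*B) = 12*B)
(Q(a)*P(A(4)))*V = ((3 + √3)*(12*4))*(-41) = ((3 + √3)*48)*(-41) = (144 + 48*√3)*(-41) = -5904 - 1968*√3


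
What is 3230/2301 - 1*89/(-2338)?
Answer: 7756529/5379738 ≈ 1.4418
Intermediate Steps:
3230/2301 - 1*89/(-2338) = 3230*(1/2301) - 89*(-1/2338) = 3230/2301 + 89/2338 = 7756529/5379738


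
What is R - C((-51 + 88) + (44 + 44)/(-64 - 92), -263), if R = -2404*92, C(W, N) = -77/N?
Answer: -58167261/263 ≈ -2.2117e+5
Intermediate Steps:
R = -221168
R - C((-51 + 88) + (44 + 44)/(-64 - 92), -263) = -221168 - (-77)/(-263) = -221168 - (-77)*(-1)/263 = -221168 - 1*77/263 = -221168 - 77/263 = -58167261/263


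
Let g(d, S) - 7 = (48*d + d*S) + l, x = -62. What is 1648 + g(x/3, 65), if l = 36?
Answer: -1933/3 ≈ -644.33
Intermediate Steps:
g(d, S) = 43 + 48*d + S*d (g(d, S) = 7 + ((48*d + d*S) + 36) = 7 + ((48*d + S*d) + 36) = 7 + (36 + 48*d + S*d) = 43 + 48*d + S*d)
1648 + g(x/3, 65) = 1648 + (43 + 48*(-62/3) + 65*(-62/3)) = 1648 + (43 - 992 - 4030/3) = 1648 - 6877/3 = -1933/3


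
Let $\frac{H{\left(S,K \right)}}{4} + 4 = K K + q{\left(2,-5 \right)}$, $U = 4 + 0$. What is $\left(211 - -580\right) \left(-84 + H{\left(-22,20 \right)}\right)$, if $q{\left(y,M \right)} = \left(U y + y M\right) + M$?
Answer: $1164352$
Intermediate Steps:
$U = 4$
$q{\left(y,M \right)} = M + 4 y + M y$ ($q{\left(y,M \right)} = \left(4 y + y M\right) + M = \left(4 y + M y\right) + M = M + 4 y + M y$)
$H{\left(S,K \right)} = -44 + 4 K^{2}$ ($H{\left(S,K \right)} = -16 + 4 \left(K K - 7\right) = -16 + 4 \left(K^{2} - 7\right) = -16 + 4 \left(-7 + K^{2}\right) = -16 + \left(-28 + 4 K^{2}\right) = -44 + 4 K^{2}$)
$\left(211 - -580\right) \left(-84 + H{\left(-22,20 \right)}\right) = \left(211 - -580\right) \left(-84 - \left(44 - 4 \cdot 20^{2}\right)\right) = \left(211 + 580\right) \left(-84 + \left(-44 + 4 \cdot 400\right)\right) = 791 \left(-84 + \left(-44 + 1600\right)\right) = 791 \left(-84 + 1556\right) = 791 \cdot 1472 = 1164352$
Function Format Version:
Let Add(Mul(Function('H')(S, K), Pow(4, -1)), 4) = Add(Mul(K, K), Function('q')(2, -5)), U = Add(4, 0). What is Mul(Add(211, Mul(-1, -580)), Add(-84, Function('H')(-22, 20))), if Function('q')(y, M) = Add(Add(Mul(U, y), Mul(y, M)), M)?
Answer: 1164352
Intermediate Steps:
U = 4
Function('q')(y, M) = Add(M, Mul(4, y), Mul(M, y)) (Function('q')(y, M) = Add(Add(Mul(4, y), Mul(y, M)), M) = Add(Add(Mul(4, y), Mul(M, y)), M) = Add(M, Mul(4, y), Mul(M, y)))
Function('H')(S, K) = Add(-44, Mul(4, Pow(K, 2))) (Function('H')(S, K) = Add(-16, Mul(4, Add(Mul(K, K), Add(-5, Mul(4, 2), Mul(-5, 2))))) = Add(-16, Mul(4, Add(Pow(K, 2), Add(-5, 8, -10)))) = Add(-16, Mul(4, Add(Pow(K, 2), -7))) = Add(-16, Mul(4, Add(-7, Pow(K, 2)))) = Add(-16, Add(-28, Mul(4, Pow(K, 2)))) = Add(-44, Mul(4, Pow(K, 2))))
Mul(Add(211, Mul(-1, -580)), Add(-84, Function('H')(-22, 20))) = Mul(Add(211, Mul(-1, -580)), Add(-84, Add(-44, Mul(4, Pow(20, 2))))) = Mul(Add(211, 580), Add(-84, Add(-44, Mul(4, 400)))) = Mul(791, Add(-84, Add(-44, 1600))) = Mul(791, Add(-84, 1556)) = Mul(791, 1472) = 1164352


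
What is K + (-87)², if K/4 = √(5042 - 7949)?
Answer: 7569 + 12*I*√323 ≈ 7569.0 + 215.67*I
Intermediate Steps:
K = 12*I*√323 (K = 4*√(5042 - 7949) = 4*√(-2907) = 4*(3*I*√323) = 12*I*√323 ≈ 215.67*I)
K + (-87)² = 12*I*√323 + (-87)² = 12*I*√323 + 7569 = 7569 + 12*I*√323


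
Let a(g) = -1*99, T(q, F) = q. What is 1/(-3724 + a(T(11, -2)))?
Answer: -1/3823 ≈ -0.00026157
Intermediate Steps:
a(g) = -99
1/(-3724 + a(T(11, -2))) = 1/(-3724 - 99) = 1/(-3823) = -1/3823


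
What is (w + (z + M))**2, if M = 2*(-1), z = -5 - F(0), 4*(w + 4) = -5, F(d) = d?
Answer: 2401/16 ≈ 150.06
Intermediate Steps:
w = -21/4 (w = -4 + (1/4)*(-5) = -4 - 5/4 = -21/4 ≈ -5.2500)
z = -5 (z = -5 - 1*0 = -5 + 0 = -5)
M = -2
(w + (z + M))**2 = (-21/4 + (-5 - 2))**2 = (-21/4 - 7)**2 = (-49/4)**2 = 2401/16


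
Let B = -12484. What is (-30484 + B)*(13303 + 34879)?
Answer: -2070284176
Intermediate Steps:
(-30484 + B)*(13303 + 34879) = (-30484 - 12484)*(13303 + 34879) = -42968*48182 = -2070284176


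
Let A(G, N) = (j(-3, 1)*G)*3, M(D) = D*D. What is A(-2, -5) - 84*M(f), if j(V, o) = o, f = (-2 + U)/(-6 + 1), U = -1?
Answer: -906/25 ≈ -36.240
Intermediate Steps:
f = ⅗ (f = (-2 - 1)/(-6 + 1) = -3/(-5) = -3*(-⅕) = ⅗ ≈ 0.60000)
M(D) = D²
A(G, N) = 3*G (A(G, N) = (1*G)*3 = G*3 = 3*G)
A(-2, -5) - 84*M(f) = 3*(-2) - 84*(⅗)² = -6 - 84*9/25 = -6 - 756/25 = -906/25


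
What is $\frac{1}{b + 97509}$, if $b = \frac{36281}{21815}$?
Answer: $\frac{21815}{2127195116} \approx 1.0255 \cdot 10^{-5}$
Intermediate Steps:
$b = \frac{36281}{21815}$ ($b = 36281 \cdot \frac{1}{21815} = \frac{36281}{21815} \approx 1.6631$)
$\frac{1}{b + 97509} = \frac{1}{\frac{36281}{21815} + 97509} = \frac{1}{\frac{2127195116}{21815}} = \frac{21815}{2127195116}$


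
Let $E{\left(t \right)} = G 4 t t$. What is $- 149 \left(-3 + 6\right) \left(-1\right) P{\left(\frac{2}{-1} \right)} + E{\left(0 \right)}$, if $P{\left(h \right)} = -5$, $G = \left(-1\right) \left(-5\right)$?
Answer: $-2235$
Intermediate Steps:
$G = 5$
$E{\left(t \right)} = 20 t^{2}$ ($E{\left(t \right)} = 5 \cdot 4 t t = 20 t t = 20 t^{2}$)
$- 149 \left(-3 + 6\right) \left(-1\right) P{\left(\frac{2}{-1} \right)} + E{\left(0 \right)} = - 149 \left(-3 + 6\right) \left(-1\right) \left(-5\right) + 20 \cdot 0^{2} = - 149 \cdot 3 \left(-1\right) \left(-5\right) + 20 \cdot 0 = - 149 \left(\left(-3\right) \left(-5\right)\right) + 0 = \left(-149\right) 15 + 0 = -2235 + 0 = -2235$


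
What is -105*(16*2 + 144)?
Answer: -18480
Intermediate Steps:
-105*(16*2 + 144) = -105*(32 + 144) = -105*176 = -18480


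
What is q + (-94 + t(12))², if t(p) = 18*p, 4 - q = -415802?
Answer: 430690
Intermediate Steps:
q = 415806 (q = 4 - 1*(-415802) = 4 + 415802 = 415806)
q + (-94 + t(12))² = 415806 + (-94 + 18*12)² = 415806 + (-94 + 216)² = 415806 + 122² = 415806 + 14884 = 430690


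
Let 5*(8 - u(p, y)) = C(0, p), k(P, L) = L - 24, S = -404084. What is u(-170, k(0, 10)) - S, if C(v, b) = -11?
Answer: 2020471/5 ≈ 4.0409e+5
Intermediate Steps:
k(P, L) = -24 + L
u(p, y) = 51/5 (u(p, y) = 8 - ⅕*(-11) = 8 + 11/5 = 51/5)
u(-170, k(0, 10)) - S = 51/5 - 1*(-404084) = 51/5 + 404084 = 2020471/5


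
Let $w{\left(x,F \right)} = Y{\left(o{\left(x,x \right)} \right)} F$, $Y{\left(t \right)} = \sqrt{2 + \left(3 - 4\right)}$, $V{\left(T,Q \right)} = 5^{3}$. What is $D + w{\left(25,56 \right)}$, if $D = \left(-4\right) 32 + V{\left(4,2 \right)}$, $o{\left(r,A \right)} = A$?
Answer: $53$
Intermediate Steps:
$V{\left(T,Q \right)} = 125$
$Y{\left(t \right)} = 1$ ($Y{\left(t \right)} = \sqrt{2 - 1} = \sqrt{1} = 1$)
$w{\left(x,F \right)} = F$ ($w{\left(x,F \right)} = 1 F = F$)
$D = -3$ ($D = \left(-4\right) 32 + 125 = -128 + 125 = -3$)
$D + w{\left(25,56 \right)} = -3 + 56 = 53$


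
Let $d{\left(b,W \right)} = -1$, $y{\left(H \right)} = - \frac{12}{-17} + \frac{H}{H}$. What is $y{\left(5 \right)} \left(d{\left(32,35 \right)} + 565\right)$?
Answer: $\frac{16356}{17} \approx 962.12$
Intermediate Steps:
$y{\left(H \right)} = \frac{29}{17}$ ($y{\left(H \right)} = \left(-12\right) \left(- \frac{1}{17}\right) + 1 = \frac{12}{17} + 1 = \frac{29}{17}$)
$y{\left(5 \right)} \left(d{\left(32,35 \right)} + 565\right) = \frac{29 \left(-1 + 565\right)}{17} = \frac{29}{17} \cdot 564 = \frac{16356}{17}$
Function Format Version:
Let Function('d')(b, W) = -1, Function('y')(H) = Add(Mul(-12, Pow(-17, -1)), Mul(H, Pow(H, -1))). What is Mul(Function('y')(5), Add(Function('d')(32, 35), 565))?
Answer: Rational(16356, 17) ≈ 962.12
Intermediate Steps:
Function('y')(H) = Rational(29, 17) (Function('y')(H) = Add(Mul(-12, Rational(-1, 17)), 1) = Add(Rational(12, 17), 1) = Rational(29, 17))
Mul(Function('y')(5), Add(Function('d')(32, 35), 565)) = Mul(Rational(29, 17), Add(-1, 565)) = Mul(Rational(29, 17), 564) = Rational(16356, 17)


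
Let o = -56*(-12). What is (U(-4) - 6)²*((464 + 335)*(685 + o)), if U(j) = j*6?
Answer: 975818700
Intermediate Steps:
U(j) = 6*j
o = 672
(U(-4) - 6)²*((464 + 335)*(685 + o)) = (6*(-4) - 6)²*((464 + 335)*(685 + 672)) = (-24 - 6)²*(799*1357) = (-30)²*1084243 = 900*1084243 = 975818700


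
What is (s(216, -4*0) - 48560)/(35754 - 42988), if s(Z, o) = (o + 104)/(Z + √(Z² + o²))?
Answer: 2622227/390636 ≈ 6.7127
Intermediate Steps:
s(Z, o) = (104 + o)/(Z + √(Z² + o²))
(s(216, -4*0) - 48560)/(35754 - 42988) = ((104 - 4*0)/(216 + √(216² + (-4*0)²)) - 48560)/(35754 - 42988) = ((104 + 0)/(216 + √(46656 + 0²)) - 48560)/(-7234) = (104/(216 + √(46656 + 0)) - 48560)*(-1/7234) = (104/(216 + √46656) - 48560)*(-1/7234) = (104/(216 + 216) - 48560)*(-1/7234) = (104/432 - 48560)*(-1/7234) = ((1/432)*104 - 48560)*(-1/7234) = (13/54 - 48560)*(-1/7234) = -2622227/54*(-1/7234) = 2622227/390636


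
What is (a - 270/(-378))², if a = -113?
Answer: 617796/49 ≈ 12608.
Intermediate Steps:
(a - 270/(-378))² = (-113 - 270/(-378))² = (-113 - 270*(-1/378))² = (-113 + 5/7)² = (-786/7)² = 617796/49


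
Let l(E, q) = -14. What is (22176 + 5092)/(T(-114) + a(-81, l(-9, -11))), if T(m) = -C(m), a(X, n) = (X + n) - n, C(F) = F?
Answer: 27268/33 ≈ 826.30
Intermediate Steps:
a(X, n) = X
T(m) = -m
(22176 + 5092)/(T(-114) + a(-81, l(-9, -11))) = (22176 + 5092)/(-1*(-114) - 81) = 27268/(114 - 81) = 27268/33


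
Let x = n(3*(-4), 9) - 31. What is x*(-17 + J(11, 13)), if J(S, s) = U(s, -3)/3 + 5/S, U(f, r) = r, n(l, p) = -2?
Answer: 579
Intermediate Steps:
x = -33 (x = -2 - 31 = -33)
J(S, s) = -1 + 5/S (J(S, s) = -3/3 + 5/S = -3*⅓ + 5/S = -1 + 5/S)
x*(-17 + J(11, 13)) = -33*(-17 + (5 - 1*11)/11) = -33*(-17 + (5 - 11)/11) = -33*(-17 + (1/11)*(-6)) = -33*(-17 - 6/11) = -33*(-193/11) = 579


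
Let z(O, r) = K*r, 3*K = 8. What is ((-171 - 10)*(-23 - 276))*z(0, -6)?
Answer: -865904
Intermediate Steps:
K = 8/3 (K = (⅓)*8 = 8/3 ≈ 2.6667)
z(O, r) = 8*r/3
((-171 - 10)*(-23 - 276))*z(0, -6) = ((-171 - 10)*(-23 - 276))*((8/3)*(-6)) = -181*(-299)*(-16) = 54119*(-16) = -865904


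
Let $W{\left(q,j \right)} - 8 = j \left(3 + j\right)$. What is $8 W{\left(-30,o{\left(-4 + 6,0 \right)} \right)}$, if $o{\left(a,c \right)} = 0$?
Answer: $64$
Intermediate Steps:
$W{\left(q,j \right)} = 8 + j \left(3 + j\right)$
$8 W{\left(-30,o{\left(-4 + 6,0 \right)} \right)} = 8 \left(8 + 0^{2} + 3 \cdot 0\right) = 8 \left(8 + 0 + 0\right) = 8 \cdot 8 = 64$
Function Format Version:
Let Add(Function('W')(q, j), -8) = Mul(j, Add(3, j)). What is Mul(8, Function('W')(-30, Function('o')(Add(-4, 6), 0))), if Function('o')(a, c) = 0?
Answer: 64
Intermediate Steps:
Function('W')(q, j) = Add(8, Mul(j, Add(3, j)))
Mul(8, Function('W')(-30, Function('o')(Add(-4, 6), 0))) = Mul(8, Add(8, Pow(0, 2), Mul(3, 0))) = Mul(8, Add(8, 0, 0)) = Mul(8, 8) = 64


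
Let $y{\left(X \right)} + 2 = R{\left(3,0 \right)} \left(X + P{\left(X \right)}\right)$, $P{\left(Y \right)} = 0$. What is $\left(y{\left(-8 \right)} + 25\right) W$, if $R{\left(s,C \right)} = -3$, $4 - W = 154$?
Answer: $-7050$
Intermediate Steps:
$W = -150$ ($W = 4 - 154 = -150$)
$y{\left(X \right)} = -2 - 3 X$ ($y{\left(X \right)} = -2 - 3 \left(X + 0\right) = -2 - 3 X$)
$\left(y{\left(-8 \right)} + 25\right) W = \left(\left(-2 - -24\right) + 25\right) \left(-150\right) = \left(\left(-2 + 24\right) + 25\right) \left(-150\right) = \left(22 + 25\right) \left(-150\right) = 47 \left(-150\right) = -7050$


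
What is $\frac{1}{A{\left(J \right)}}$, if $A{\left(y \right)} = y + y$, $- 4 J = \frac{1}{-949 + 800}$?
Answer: $298$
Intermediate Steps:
$J = \frac{1}{596}$ ($J = - \frac{1}{4 \left(-949 + 800\right)} = - \frac{1}{4 \left(-149\right)} = \left(- \frac{1}{4}\right) \left(- \frac{1}{149}\right) = \frac{1}{596} \approx 0.0016779$)
$A{\left(y \right)} = 2 y$
$\frac{1}{A{\left(J \right)}} = \frac{1}{2 \cdot \frac{1}{596}} = \frac{1}{\frac{1}{298}} = 298$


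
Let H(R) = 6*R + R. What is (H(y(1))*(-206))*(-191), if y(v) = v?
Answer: 275422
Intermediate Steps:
H(R) = 7*R
(H(y(1))*(-206))*(-191) = ((7*1)*(-206))*(-191) = (7*(-206))*(-191) = -1442*(-191) = 275422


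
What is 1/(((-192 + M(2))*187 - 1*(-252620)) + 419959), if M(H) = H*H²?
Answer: 1/638171 ≈ 1.5670e-6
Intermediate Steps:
M(H) = H³
1/(((-192 + M(2))*187 - 1*(-252620)) + 419959) = 1/(((-192 + 2³)*187 - 1*(-252620)) + 419959) = 1/(((-192 + 8)*187 + 252620) + 419959) = 1/((-184*187 + 252620) + 419959) = 1/((-34408 + 252620) + 419959) = 1/(218212 + 419959) = 1/638171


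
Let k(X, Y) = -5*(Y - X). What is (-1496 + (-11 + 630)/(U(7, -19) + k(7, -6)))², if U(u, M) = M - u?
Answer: 3332175625/1521 ≈ 2.1908e+6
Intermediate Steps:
k(X, Y) = -5*Y + 5*X
(-1496 + (-11 + 630)/(U(7, -19) + k(7, -6)))² = (-1496 + (-11 + 630)/((-19 - 1*7) + (-5*(-6) + 5*7)))² = (-1496 + 619/((-19 - 7) + (30 + 35)))² = (-1496 + 619/(-26 + 65))² = (-1496 + 619/39)² = (-57725/39)² = 3332175625/1521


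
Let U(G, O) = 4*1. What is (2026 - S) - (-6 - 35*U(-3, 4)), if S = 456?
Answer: 1716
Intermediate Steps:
U(G, O) = 4
(2026 - S) - (-6 - 35*U(-3, 4)) = (2026 - 1*456) - (-6 - 35*4) = (2026 - 456) - (-6 - 140) = 1570 - 1*(-146) = 1570 + 146 = 1716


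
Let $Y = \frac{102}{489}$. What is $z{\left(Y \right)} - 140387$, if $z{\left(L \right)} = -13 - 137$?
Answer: $-140537$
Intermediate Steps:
$Y = \frac{34}{163}$ ($Y = 102 \cdot \frac{1}{489} = \frac{34}{163} \approx 0.20859$)
$z{\left(L \right)} = -150$ ($z{\left(L \right)} = -13 - 137 = -150$)
$z{\left(Y \right)} - 140387 = -150 - 140387 = -140537$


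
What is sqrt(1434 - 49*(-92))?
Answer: sqrt(5942) ≈ 77.084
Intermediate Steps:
sqrt(1434 - 49*(-92)) = sqrt(1434 + 4508) = sqrt(5942)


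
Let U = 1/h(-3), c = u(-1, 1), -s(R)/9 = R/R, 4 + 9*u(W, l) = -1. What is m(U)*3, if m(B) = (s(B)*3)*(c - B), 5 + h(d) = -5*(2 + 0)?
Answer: 198/5 ≈ 39.600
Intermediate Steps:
u(W, l) = -5/9 (u(W, l) = -4/9 + (⅑)*(-1) = -4/9 - ⅑ = -5/9)
s(R) = -9 (s(R) = -9*R/R = -9*1 = -9)
h(d) = -15 (h(d) = -5 - 5*(2 + 0) = -5 - 5*2 = -5 - 10 = -15)
c = -5/9 ≈ -0.55556
U = -1/15 (U = 1/(-15) = -1/15 ≈ -0.066667)
m(B) = 15 + 27*B (m(B) = (-9*3)*(-5/9 - B) = -27*(-5/9 - B) = 15 + 27*B)
m(U)*3 = (15 + 27*(-1/15))*3 = (15 - 9/5)*3 = (66/5)*3 = 198/5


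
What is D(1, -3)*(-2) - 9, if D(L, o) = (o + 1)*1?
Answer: -5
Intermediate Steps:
D(L, o) = 1 + o (D(L, o) = (1 + o)*1 = 1 + o)
D(1, -3)*(-2) - 9 = (1 - 3)*(-2) - 9 = -2*(-2) - 9 = 4 - 9 = -5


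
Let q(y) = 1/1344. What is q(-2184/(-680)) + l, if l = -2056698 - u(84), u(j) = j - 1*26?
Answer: -2764280063/1344 ≈ -2.0568e+6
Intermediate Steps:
u(j) = -26 + j (u(j) = j - 26 = -26 + j)
q(y) = 1/1344
l = -2056756 (l = -2056698 - (-26 + 84) = -2056698 - 1*58 = -2056698 - 58 = -2056756)
q(-2184/(-680)) + l = 1/1344 - 2056756 = -2764280063/1344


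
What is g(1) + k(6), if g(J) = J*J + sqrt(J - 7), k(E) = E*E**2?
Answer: 217 + I*sqrt(6) ≈ 217.0 + 2.4495*I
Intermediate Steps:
k(E) = E**3
g(J) = J**2 + sqrt(-7 + J)
g(1) + k(6) = (1**2 + sqrt(-7 + 1)) + 6**3 = (1 + sqrt(-6)) + 216 = (1 + I*sqrt(6)) + 216 = 217 + I*sqrt(6)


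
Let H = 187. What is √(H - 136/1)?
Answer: √51 ≈ 7.1414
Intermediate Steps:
√(H - 136/1) = √(187 - 136/1) = √(187 - 136) = √51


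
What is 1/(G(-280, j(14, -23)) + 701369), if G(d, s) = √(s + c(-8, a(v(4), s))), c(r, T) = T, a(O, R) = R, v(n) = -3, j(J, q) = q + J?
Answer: 701369/491918474179 - 3*I*√2/491918474179 ≈ 1.4258e-6 - 8.6247e-12*I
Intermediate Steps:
j(J, q) = J + q
G(d, s) = √2*√s (G(d, s) = √(s + s) = √(2*s) = √2*√s)
1/(G(-280, j(14, -23)) + 701369) = 1/(√2*√(14 - 23) + 701369) = 1/(√2*√(-9) + 701369) = 1/(√2*(3*I) + 701369) = 1/(3*I*√2 + 701369) = 1/(701369 + 3*I*√2)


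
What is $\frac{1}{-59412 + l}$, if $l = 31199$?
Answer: $- \frac{1}{28213} \approx -3.5445 \cdot 10^{-5}$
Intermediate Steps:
$\frac{1}{-59412 + l} = \frac{1}{-59412 + 31199} = \frac{1}{-28213} = - \frac{1}{28213}$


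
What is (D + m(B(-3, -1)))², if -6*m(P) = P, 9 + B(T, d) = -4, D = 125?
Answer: 582169/36 ≈ 16171.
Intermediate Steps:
B(T, d) = -13 (B(T, d) = -9 - 4 = -13)
m(P) = -P/6
(D + m(B(-3, -1)))² = (125 - ⅙*(-13))² = (125 + 13/6)² = (763/6)² = 582169/36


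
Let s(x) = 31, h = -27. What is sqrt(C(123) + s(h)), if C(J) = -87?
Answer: 2*I*sqrt(14) ≈ 7.4833*I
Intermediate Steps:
sqrt(C(123) + s(h)) = sqrt(-87 + 31) = sqrt(-56) = 2*I*sqrt(14)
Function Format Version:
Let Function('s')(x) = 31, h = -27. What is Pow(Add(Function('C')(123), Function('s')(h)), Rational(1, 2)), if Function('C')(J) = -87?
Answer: Mul(2, I, Pow(14, Rational(1, 2))) ≈ Mul(7.4833, I)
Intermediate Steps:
Pow(Add(Function('C')(123), Function('s')(h)), Rational(1, 2)) = Pow(Add(-87, 31), Rational(1, 2)) = Pow(-56, Rational(1, 2)) = Mul(2, I, Pow(14, Rational(1, 2)))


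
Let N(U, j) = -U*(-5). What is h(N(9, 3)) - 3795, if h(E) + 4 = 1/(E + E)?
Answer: -341909/90 ≈ -3799.0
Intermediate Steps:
N(U, j) = 5*U
h(E) = -4 + 1/(2*E) (h(E) = -4 + 1/(E + E) = -4 + 1/(2*E))
h(N(9, 3)) - 3795 = (-4 + 1/(2*((5*9)))) - 3795 = (-4 + (1/2)/45) - 3795 = (-4 + (1/2)*(1/45)) - 3795 = (-4 + 1/90) - 3795 = -359/90 - 3795 = -341909/90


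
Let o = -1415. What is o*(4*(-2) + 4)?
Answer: 5660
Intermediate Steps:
o*(4*(-2) + 4) = -1415*(4*(-2) + 4) = -1415*(-8 + 4) = -1415*(-4) = 5660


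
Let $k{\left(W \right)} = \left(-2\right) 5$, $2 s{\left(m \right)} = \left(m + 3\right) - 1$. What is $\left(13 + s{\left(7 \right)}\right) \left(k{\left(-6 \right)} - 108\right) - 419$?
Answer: $-2484$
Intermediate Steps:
$s{\left(m \right)} = 1 + \frac{m}{2}$ ($s{\left(m \right)} = \frac{\left(m + 3\right) - 1}{2} = \frac{\left(3 + m\right) - 1}{2} = \frac{2 + m}{2} = 1 + \frac{m}{2}$)
$k{\left(W \right)} = -10$
$\left(13 + s{\left(7 \right)}\right) \left(k{\left(-6 \right)} - 108\right) - 419 = \left(13 + \left(1 + \frac{1}{2} \cdot 7\right)\right) \left(-10 - 108\right) - 419 = \left(13 + \left(1 + \frac{7}{2}\right)\right) \left(-118\right) - 419 = \left(13 + \frac{9}{2}\right) \left(-118\right) - 419 = \frac{35}{2} \left(-118\right) - 419 = -2065 - 419 = -2484$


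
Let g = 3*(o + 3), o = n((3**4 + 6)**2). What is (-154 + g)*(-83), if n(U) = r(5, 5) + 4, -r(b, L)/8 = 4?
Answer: 19007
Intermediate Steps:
r(b, L) = -32 (r(b, L) = -8*4 = -32)
n(U) = -28 (n(U) = -32 + 4 = -28)
o = -28
g = -75 (g = 3*(-28 + 3) = 3*(-25) = -75)
(-154 + g)*(-83) = (-154 - 75)*(-83) = -229*(-83) = 19007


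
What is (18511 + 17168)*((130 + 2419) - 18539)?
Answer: -570507210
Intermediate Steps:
(18511 + 17168)*((130 + 2419) - 18539) = 35679*(2549 - 18539) = 35679*(-15990) = -570507210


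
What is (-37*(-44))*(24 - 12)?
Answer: 19536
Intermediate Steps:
(-37*(-44))*(24 - 12) = 1628*12 = 19536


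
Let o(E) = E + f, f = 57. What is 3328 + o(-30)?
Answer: 3355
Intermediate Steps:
o(E) = 57 + E (o(E) = E + 57 = 57 + E)
3328 + o(-30) = 3328 + (57 - 30) = 3328 + 27 = 3355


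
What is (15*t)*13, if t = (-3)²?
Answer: 1755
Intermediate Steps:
t = 9
(15*t)*13 = (15*9)*13 = 135*13 = 1755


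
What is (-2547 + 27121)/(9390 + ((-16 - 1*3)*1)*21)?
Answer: 24574/8991 ≈ 2.7332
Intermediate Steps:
(-2547 + 27121)/(9390 + ((-16 - 1*3)*1)*21) = 24574/(9390 + ((-16 - 3)*1)*21) = 24574/(9390 - 19*1*21) = 24574/(9390 - 19*21) = 24574/(9390 - 399) = 24574/8991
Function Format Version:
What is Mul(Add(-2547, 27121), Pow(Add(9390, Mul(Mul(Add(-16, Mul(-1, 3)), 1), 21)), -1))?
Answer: Rational(24574, 8991) ≈ 2.7332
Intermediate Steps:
Mul(Add(-2547, 27121), Pow(Add(9390, Mul(Mul(Add(-16, Mul(-1, 3)), 1), 21)), -1)) = Mul(24574, Pow(Add(9390, Mul(Mul(Add(-16, -3), 1), 21)), -1)) = Mul(24574, Pow(Add(9390, Mul(Mul(-19, 1), 21)), -1)) = Mul(24574, Pow(Add(9390, Mul(-19, 21)), -1)) = Mul(24574, Pow(Add(9390, -399), -1)) = Mul(24574, Pow(8991, -1)) = Mul(24574, Rational(1, 8991)) = Rational(24574, 8991)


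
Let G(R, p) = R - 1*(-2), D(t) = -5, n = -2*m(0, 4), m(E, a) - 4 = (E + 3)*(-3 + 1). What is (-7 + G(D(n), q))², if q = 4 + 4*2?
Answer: 100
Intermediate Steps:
m(E, a) = -2 - 2*E (m(E, a) = 4 + (E + 3)*(-3 + 1) = 4 + (3 + E)*(-2) = 4 + (-6 - 2*E) = -2 - 2*E)
n = 4 (n = -2*(-2 - 2*0) = -2*(-2 + 0) = -2*(-2) = 4)
q = 12 (q = 4 + 8 = 12)
G(R, p) = 2 + R (G(R, p) = R + 2 = 2 + R)
(-7 + G(D(n), q))² = (-7 + (2 - 5))² = (-7 - 3)² = (-10)² = 100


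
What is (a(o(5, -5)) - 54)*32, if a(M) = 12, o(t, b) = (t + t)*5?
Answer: -1344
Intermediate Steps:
o(t, b) = 10*t (o(t, b) = (2*t)*5 = 10*t)
(a(o(5, -5)) - 54)*32 = (12 - 54)*32 = -42*32 = -1344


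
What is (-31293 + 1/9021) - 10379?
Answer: -375923111/9021 ≈ -41672.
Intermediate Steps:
(-31293 + 1/9021) - 10379 = -282294152/9021 - 10379 = -375923111/9021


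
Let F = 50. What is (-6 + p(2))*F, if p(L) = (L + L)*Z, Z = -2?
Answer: -700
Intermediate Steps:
p(L) = -4*L (p(L) = (L + L)*(-2) = (2*L)*(-2) = -4*L)
(-6 + p(2))*F = (-6 - 4*2)*50 = (-6 - 8)*50 = -14*50 = -700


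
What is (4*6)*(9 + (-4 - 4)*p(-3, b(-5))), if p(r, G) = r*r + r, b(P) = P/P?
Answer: -936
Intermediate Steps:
b(P) = 1
p(r, G) = r + r² (p(r, G) = r² + r = r + r²)
(4*6)*(9 + (-4 - 4)*p(-3, b(-5))) = (4*6)*(9 + (-4 - 4)*(-3*(1 - 3))) = 24*(9 - (-24)*(-2)) = 24*(9 - 8*6) = 24*(9 - 48) = 24*(-39) = -936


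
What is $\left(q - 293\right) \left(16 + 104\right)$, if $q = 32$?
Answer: $-31320$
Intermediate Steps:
$\left(q - 293\right) \left(16 + 104\right) = \left(32 - 293\right) \left(16 + 104\right) = \left(-261\right) 120 = -31320$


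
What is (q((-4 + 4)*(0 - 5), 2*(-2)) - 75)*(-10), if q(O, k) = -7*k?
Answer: 470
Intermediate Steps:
(q((-4 + 4)*(0 - 5), 2*(-2)) - 75)*(-10) = (-14*(-2) - 75)*(-10) = (-7*(-4) - 75)*(-10) = (28 - 75)*(-10) = -47*(-10) = 470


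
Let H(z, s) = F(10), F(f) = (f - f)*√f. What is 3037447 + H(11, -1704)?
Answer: 3037447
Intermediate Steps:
F(f) = 0 (F(f) = 0*√f = 0)
H(z, s) = 0
3037447 + H(11, -1704) = 3037447 + 0 = 3037447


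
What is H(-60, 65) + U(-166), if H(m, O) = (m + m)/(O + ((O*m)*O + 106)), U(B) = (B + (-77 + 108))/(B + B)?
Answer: 11413085/28035076 ≈ 0.40710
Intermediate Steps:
U(B) = (31 + B)/(2*B) (U(B) = (B + 31)/((2*B)) = (31 + B)*(1/(2*B)) = (31 + B)/(2*B))
H(m, O) = 2*m/(106 + O + m*O²) (H(m, O) = (2*m)/(O + (m*O² + 106)) = (2*m)/(O + (106 + m*O²)) = (2*m)/(106 + O + m*O²) = 2*m/(106 + O + m*O²))
H(-60, 65) + U(-166) = 2*(-60)/(106 + 65 - 60*65²) + (½)*(31 - 166)/(-166) = 2*(-60)/(106 + 65 - 60*4225) + (½)*(-1/166)*(-135) = 2*(-60)/(106 + 65 - 253500) + 135/332 = 2*(-60)/(-253329) + 135/332 = 2*(-60)*(-1/253329) + 135/332 = 40/84443 + 135/332 = 11413085/28035076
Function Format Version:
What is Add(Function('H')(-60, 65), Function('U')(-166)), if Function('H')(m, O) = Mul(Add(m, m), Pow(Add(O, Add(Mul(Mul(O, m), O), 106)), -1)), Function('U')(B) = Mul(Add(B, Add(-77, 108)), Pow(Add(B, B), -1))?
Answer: Rational(11413085, 28035076) ≈ 0.40710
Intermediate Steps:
Function('U')(B) = Mul(Rational(1, 2), Pow(B, -1), Add(31, B)) (Function('U')(B) = Mul(Add(B, 31), Pow(Mul(2, B), -1)) = Mul(Add(31, B), Mul(Rational(1, 2), Pow(B, -1))) = Mul(Rational(1, 2), Pow(B, -1), Add(31, B)))
Function('H')(m, O) = Mul(2, m, Pow(Add(106, O, Mul(m, Pow(O, 2))), -1)) (Function('H')(m, O) = Mul(Mul(2, m), Pow(Add(O, Add(Mul(m, Pow(O, 2)), 106)), -1)) = Mul(Mul(2, m), Pow(Add(O, Add(106, Mul(m, Pow(O, 2)))), -1)) = Mul(Mul(2, m), Pow(Add(106, O, Mul(m, Pow(O, 2))), -1)) = Mul(2, m, Pow(Add(106, O, Mul(m, Pow(O, 2))), -1)))
Add(Function('H')(-60, 65), Function('U')(-166)) = Add(Mul(2, -60, Pow(Add(106, 65, Mul(-60, Pow(65, 2))), -1)), Mul(Rational(1, 2), Pow(-166, -1), Add(31, -166))) = Add(Mul(2, -60, Pow(Add(106, 65, Mul(-60, 4225)), -1)), Mul(Rational(1, 2), Rational(-1, 166), -135)) = Add(Mul(2, -60, Pow(Add(106, 65, -253500), -1)), Rational(135, 332)) = Add(Mul(2, -60, Pow(-253329, -1)), Rational(135, 332)) = Add(Mul(2, -60, Rational(-1, 253329)), Rational(135, 332)) = Add(Rational(40, 84443), Rational(135, 332)) = Rational(11413085, 28035076)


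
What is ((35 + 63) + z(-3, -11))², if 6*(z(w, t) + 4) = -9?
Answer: 34225/4 ≈ 8556.3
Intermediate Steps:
z(w, t) = -11/2 (z(w, t) = -4 + (⅙)*(-9) = -4 - 3/2 = -11/2)
((35 + 63) + z(-3, -11))² = ((35 + 63) - 11/2)² = (98 - 11/2)² = (185/2)² = 34225/4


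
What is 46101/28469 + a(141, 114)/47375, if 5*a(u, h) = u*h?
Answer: 11377785081/6743594375 ≈ 1.6872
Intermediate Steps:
a(u, h) = h*u/5 (a(u, h) = (u*h)/5 = (h*u)/5 = h*u/5)
46101/28469 + a(141, 114)/47375 = 46101/28469 + ((⅕)*114*141)/47375 = 46101*(1/28469) + (16074/5)*(1/47375) = 46101/28469 + 16074/236875 = 11377785081/6743594375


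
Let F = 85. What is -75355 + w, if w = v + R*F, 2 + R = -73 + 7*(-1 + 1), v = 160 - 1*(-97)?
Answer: -81473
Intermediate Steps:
v = 257 (v = 160 + 97 = 257)
R = -75 (R = -2 + (-73 + 7*(-1 + 1)) = -2 + (-73 + 7*0) = -2 + (-73 + 0) = -2 - 73 = -75)
w = -6118 (w = 257 - 75*85 = 257 - 6375 = -6118)
-75355 + w = -75355 - 6118 = -81473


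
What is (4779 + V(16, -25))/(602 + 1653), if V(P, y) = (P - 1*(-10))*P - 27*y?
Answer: 1174/451 ≈ 2.6031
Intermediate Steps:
V(P, y) = -27*y + P*(10 + P) (V(P, y) = (P + 10)*P - 27*y = (10 + P)*P - 27*y = P*(10 + P) - 27*y = -27*y + P*(10 + P))
(4779 + V(16, -25))/(602 + 1653) = (4779 + (16² - 27*(-25) + 10*16))/(602 + 1653) = (4779 + (256 + 675 + 160))/2255 = (4779 + 1091)*(1/2255) = 5870*(1/2255) = 1174/451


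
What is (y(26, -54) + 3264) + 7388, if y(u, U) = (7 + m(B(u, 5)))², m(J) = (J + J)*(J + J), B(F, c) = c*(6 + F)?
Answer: 10487204301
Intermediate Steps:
m(J) = 4*J² (m(J) = (2*J)*(2*J) = 4*J²)
y(u, U) = (7 + 4*(30 + 5*u)²)² (y(u, U) = (7 + 4*(5*(6 + u))²)² = (7 + 4*(30 + 5*u)²)²)
(y(26, -54) + 3264) + 7388 = ((7 + 100*(6 + 26)²)² + 3264) + 7388 = ((7 + 100*32²)² + 3264) + 7388 = ((7 + 100*1024)² + 3264) + 7388 = ((7 + 102400)² + 3264) + 7388 = (102407² + 3264) + 7388 = (10487193649 + 3264) + 7388 = 10487196913 + 7388 = 10487204301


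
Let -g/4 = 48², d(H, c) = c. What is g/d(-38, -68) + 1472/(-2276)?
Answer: 1304720/9673 ≈ 134.88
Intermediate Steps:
g = -9216 (g = -4*48² = -4*2304 = -9216)
g/d(-38, -68) + 1472/(-2276) = -9216/(-68) + 1472/(-2276) = -9216*(-1/68) + 1472*(-1/2276) = 2304/17 - 368/569 = 1304720/9673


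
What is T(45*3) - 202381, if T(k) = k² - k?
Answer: -184291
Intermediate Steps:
T(45*3) - 202381 = (45*3)*(-1 + 45*3) - 202381 = 135*(-1 + 135) - 202381 = 135*134 - 202381 = 18090 - 202381 = -184291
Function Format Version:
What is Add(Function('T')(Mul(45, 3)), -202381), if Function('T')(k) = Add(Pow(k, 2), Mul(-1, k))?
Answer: -184291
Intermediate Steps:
Add(Function('T')(Mul(45, 3)), -202381) = Add(Mul(Mul(45, 3), Add(-1, Mul(45, 3))), -202381) = Add(Mul(135, Add(-1, 135)), -202381) = Add(Mul(135, 134), -202381) = Add(18090, -202381) = -184291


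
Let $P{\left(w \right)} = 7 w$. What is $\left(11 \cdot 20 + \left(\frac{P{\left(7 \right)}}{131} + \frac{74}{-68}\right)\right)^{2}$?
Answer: $\frac{953940936601}{19838116} \approx 48086.0$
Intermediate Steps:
$\left(11 \cdot 20 + \left(\frac{P{\left(7 \right)}}{131} + \frac{74}{-68}\right)\right)^{2} = \left(11 \cdot 20 + \left(\frac{7 \cdot 7}{131} + \frac{74}{-68}\right)\right)^{2} = \left(220 + \left(49 \cdot \frac{1}{131} + 74 \left(- \frac{1}{68}\right)\right)\right)^{2} = \left(220 + \left(\frac{49}{131} - \frac{37}{34}\right)\right)^{2} = \left(220 - \frac{3181}{4454}\right)^{2} = \left(\frac{976699}{4454}\right)^{2} = \frac{953940936601}{19838116}$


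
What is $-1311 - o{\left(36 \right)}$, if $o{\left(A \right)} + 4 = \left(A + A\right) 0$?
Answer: $-1307$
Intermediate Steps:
$o{\left(A \right)} = -4$ ($o{\left(A \right)} = -4 + \left(A + A\right) 0 = -4 + 2 A 0 = -4 + 0 = -4$)
$-1311 - o{\left(36 \right)} = -1311 - -4 = -1311 + 4 = -1307$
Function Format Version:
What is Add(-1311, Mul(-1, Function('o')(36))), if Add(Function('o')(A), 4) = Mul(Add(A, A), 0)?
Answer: -1307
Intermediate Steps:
Function('o')(A) = -4 (Function('o')(A) = Add(-4, Mul(Add(A, A), 0)) = Add(-4, Mul(Mul(2, A), 0)) = Add(-4, 0) = -4)
Add(-1311, Mul(-1, Function('o')(36))) = Add(-1311, Mul(-1, -4)) = Add(-1311, 4) = -1307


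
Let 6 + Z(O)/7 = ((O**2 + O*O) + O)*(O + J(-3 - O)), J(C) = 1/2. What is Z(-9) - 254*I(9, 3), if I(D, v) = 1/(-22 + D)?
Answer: -237275/26 ≈ -9126.0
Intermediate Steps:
J(C) = 1/2
Z(O) = -42 + 7*(1/2 + O)*(O + 2*O**2) (Z(O) = -42 + 7*(((O**2 + O*O) + O)*(O + 1/2)) = -42 + 7*(((O**2 + O**2) + O)*(1/2 + O)) = -42 + 7*((2*O**2 + O)*(1/2 + O)) = -42 + 7*((O + 2*O**2)*(1/2 + O)) = -42 + 7*((1/2 + O)*(O + 2*O**2)) = -42 + 7*(1/2 + O)*(O + 2*O**2))
Z(-9) - 254*I(9, 3) = (-42 + 14*(-9)**2 + 14*(-9)**3 + (7/2)*(-9)) - 254/(-22 + 9) = (-42 + 14*81 + 14*(-729) - 63/2) - 254/(-13) = (-42 + 1134 - 10206 - 63/2) - 254*(-1/13) = -18291/2 + 254/13 = -237275/26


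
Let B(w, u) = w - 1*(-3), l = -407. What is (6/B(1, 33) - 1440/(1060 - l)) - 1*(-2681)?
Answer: 874175/326 ≈ 2681.5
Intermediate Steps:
B(w, u) = 3 + w (B(w, u) = w + 3 = 3 + w)
(6/B(1, 33) - 1440/(1060 - l)) - 1*(-2681) = (6/(3 + 1) - 1440/(1060 - 1*(-407))) - 1*(-2681) = (6/4 - 1440/(1060 + 407)) + 2681 = (6*(¼) - 1440/1467) + 2681 = (3/2 - 1440*1/1467) + 2681 = (3/2 - 160/163) + 2681 = 169/326 + 2681 = 874175/326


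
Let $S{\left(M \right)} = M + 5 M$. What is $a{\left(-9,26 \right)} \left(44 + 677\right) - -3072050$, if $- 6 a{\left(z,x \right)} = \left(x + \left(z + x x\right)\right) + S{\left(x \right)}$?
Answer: $\frac{5940057}{2} \approx 2.97 \cdot 10^{6}$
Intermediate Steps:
$S{\left(M \right)} = 6 M$
$a{\left(z,x \right)} = - \frac{7 x}{6} - \frac{z}{6} - \frac{x^{2}}{6}$ ($a{\left(z,x \right)} = - \frac{\left(x + \left(z + x x\right)\right) + 6 x}{6} = - \frac{\left(x + \left(z + x^{2}\right)\right) + 6 x}{6} = - \frac{\left(x + z + x^{2}\right) + 6 x}{6} = - \frac{z + x^{2} + 7 x}{6} = - \frac{7 x}{6} - \frac{z}{6} - \frac{x^{2}}{6}$)
$a{\left(-9,26 \right)} \left(44 + 677\right) - -3072050 = \left(\left(- \frac{7}{6}\right) 26 - - \frac{3}{2} - \frac{26^{2}}{6}\right) \left(44 + 677\right) - -3072050 = \left(- \frac{91}{3} + \frac{3}{2} - \frac{338}{3}\right) 721 + 3072050 = \left(- \frac{283}{2}\right) 721 + 3072050 = - \frac{204043}{2} + 3072050 = \frac{5940057}{2}$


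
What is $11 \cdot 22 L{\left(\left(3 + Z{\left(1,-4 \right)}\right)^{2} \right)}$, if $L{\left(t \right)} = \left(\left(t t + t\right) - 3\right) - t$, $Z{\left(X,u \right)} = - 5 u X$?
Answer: $67720796$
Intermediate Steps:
$Z{\left(X,u \right)} = - 5 X u$
$L{\left(t \right)} = -3 + t^{2}$ ($L{\left(t \right)} = \left(\left(t^{2} + t\right) - 3\right) - t = \left(\left(t + t^{2}\right) - 3\right) - t = \left(-3 + t + t^{2}\right) - t = -3 + t^{2}$)
$11 \cdot 22 L{\left(\left(3 + Z{\left(1,-4 \right)}\right)^{2} \right)} = 11 \cdot 22 \left(-3 + \left(\left(3 - 5 \left(-4\right)\right)^{2}\right)^{2}\right) = 242 \left(-3 + \left(\left(3 + 20\right)^{2}\right)^{2}\right) = 242 \left(-3 + \left(23^{2}\right)^{2}\right) = 242 \left(-3 + 529^{2}\right) = 242 \left(-3 + 279841\right) = 242 \cdot 279838 = 67720796$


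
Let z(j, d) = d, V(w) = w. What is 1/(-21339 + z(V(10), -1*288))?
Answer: -1/21627 ≈ -4.6238e-5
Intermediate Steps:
1/(-21339 + z(V(10), -1*288)) = 1/(-21339 - 1*288) = 1/(-21339 - 288) = 1/(-21627) = -1/21627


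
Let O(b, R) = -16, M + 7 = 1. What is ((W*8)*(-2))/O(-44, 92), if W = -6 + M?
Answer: -12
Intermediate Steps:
M = -6 (M = -7 + 1 = -6)
W = -12 (W = -6 - 6 = -12)
((W*8)*(-2))/O(-44, 92) = (-12*8*(-2))/(-16) = -96*(-2)*(-1/16) = 192*(-1/16) = -12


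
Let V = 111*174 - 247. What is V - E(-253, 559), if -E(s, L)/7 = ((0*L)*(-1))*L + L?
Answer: 22980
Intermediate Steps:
V = 19067 (V = 19314 - 247 = 19067)
E(s, L) = -7*L (E(s, L) = -7*(((0*L)*(-1))*L + L) = -7*((0*(-1))*L + L) = -7*(0*L + L) = -7*(0 + L) = -7*L)
V - E(-253, 559) = 19067 - (-7)*559 = 19067 - 1*(-3913) = 19067 + 3913 = 22980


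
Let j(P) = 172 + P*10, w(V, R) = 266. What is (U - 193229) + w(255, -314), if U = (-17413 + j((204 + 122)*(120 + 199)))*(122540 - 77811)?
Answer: 45744110608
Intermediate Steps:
j(P) = 172 + 10*P
U = 45744303571 (U = (-17413 + (172 + 10*((204 + 122)*(120 + 199))))*(122540 - 77811) = (-17413 + (172 + 10*(326*319)))*44729 = (-17413 + (172 + 10*103994))*44729 = (-17413 + (172 + 1039940))*44729 = (-17413 + 1040112)*44729 = 1022699*44729 = 45744303571)
(U - 193229) + w(255, -314) = (45744303571 - 193229) + 266 = 45744110342 + 266 = 45744110608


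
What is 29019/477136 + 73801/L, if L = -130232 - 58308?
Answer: -675951629/2044527760 ≈ -0.33062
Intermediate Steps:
L = -188540
29019/477136 + 73801/L = 29019/477136 + 73801/(-188540) = 29019*(1/477136) + 73801*(-1/188540) = 29019/477136 - 73801/188540 = -675951629/2044527760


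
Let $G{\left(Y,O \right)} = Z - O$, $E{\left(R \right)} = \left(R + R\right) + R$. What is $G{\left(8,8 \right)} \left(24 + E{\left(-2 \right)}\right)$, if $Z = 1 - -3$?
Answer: $-72$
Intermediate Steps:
$Z = 4$ ($Z = 1 + 3 = 4$)
$E{\left(R \right)} = 3 R$ ($E{\left(R \right)} = 2 R + R = 3 R$)
$G{\left(Y,O \right)} = 4 - O$
$G{\left(8,8 \right)} \left(24 + E{\left(-2 \right)}\right) = \left(4 - 8\right) \left(24 + 3 \left(-2\right)\right) = \left(4 - 8\right) \left(24 - 6\right) = \left(-4\right) 18 = -72$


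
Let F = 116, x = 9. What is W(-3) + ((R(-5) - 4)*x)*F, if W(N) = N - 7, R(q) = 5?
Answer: 1034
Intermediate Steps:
W(N) = -7 + N
W(-3) + ((R(-5) - 4)*x)*F = (-7 - 3) + ((5 - 4)*9)*116 = -10 + (1*9)*116 = -10 + 9*116 = -10 + 1044 = 1034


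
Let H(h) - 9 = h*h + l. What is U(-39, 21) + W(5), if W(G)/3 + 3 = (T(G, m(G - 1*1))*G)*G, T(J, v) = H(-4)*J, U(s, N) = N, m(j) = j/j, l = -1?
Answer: 9012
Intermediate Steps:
m(j) = 1
H(h) = 8 + h**2 (H(h) = 9 + (h*h - 1) = 9 + (h**2 - 1) = 9 + (-1 + h**2) = 8 + h**2)
T(J, v) = 24*J (T(J, v) = (8 + (-4)**2)*J = (8 + 16)*J = 24*J)
W(G) = -9 + 72*G**3 (W(G) = -9 + 3*(((24*G)*G)*G) = -9 + 3*((24*G**2)*G) = -9 + 3*(24*G**3) = -9 + 72*G**3)
U(-39, 21) + W(5) = 21 + (-9 + 72*5**3) = 21 + (-9 + 72*125) = 21 + (-9 + 9000) = 21 + 8991 = 9012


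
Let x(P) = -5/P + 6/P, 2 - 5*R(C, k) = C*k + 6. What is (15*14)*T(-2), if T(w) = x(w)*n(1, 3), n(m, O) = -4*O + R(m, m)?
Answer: 1365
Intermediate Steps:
R(C, k) = -4/5 - C*k/5 (R(C, k) = 2/5 - (C*k + 6)/5 = 2/5 - (6 + C*k)/5 = 2/5 + (-6/5 - C*k/5) = -4/5 - C*k/5)
x(P) = 1/P
n(m, O) = -4/5 - 4*O - m**2/5 (n(m, O) = -4*O + (-4/5 - m*m/5) = -4*O + (-4/5 - m**2/5) = -4/5 - 4*O - m**2/5)
T(w) = -13/w (T(w) = (-4/5 - 4*3 - 1/5*1**2)/w = (-4/5 - 12 - 1/5*1)/w = (-4/5 - 12 - 1/5)/w = -13/w)
(15*14)*T(-2) = (15*14)*(-13/(-2)) = 210*(-13*(-1/2)) = 210*(13/2) = 1365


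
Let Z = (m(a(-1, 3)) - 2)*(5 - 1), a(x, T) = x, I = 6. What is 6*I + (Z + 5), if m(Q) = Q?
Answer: 29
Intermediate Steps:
Z = -12 (Z = (-1 - 2)*(5 - 1) = -3*4 = -12)
6*I + (Z + 5) = 6*6 + (-12 + 5) = 36 - 7 = 29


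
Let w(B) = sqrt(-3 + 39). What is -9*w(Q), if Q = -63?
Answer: -54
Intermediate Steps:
w(B) = 6 (w(B) = sqrt(36) = 6)
-9*w(Q) = -9*6 = -54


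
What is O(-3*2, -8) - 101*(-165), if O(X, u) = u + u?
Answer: 16649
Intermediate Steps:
O(X, u) = 2*u
O(-3*2, -8) - 101*(-165) = 2*(-8) - 101*(-165) = -16 + 16665 = 16649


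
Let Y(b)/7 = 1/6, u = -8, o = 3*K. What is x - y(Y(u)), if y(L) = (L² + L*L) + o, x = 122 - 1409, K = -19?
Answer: -22189/18 ≈ -1232.7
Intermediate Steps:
o = -57 (o = 3*(-19) = -57)
Y(b) = 7/6
x = -1287
y(L) = -57 + 2*L² (y(L) = (L² + L*L) - 57 = (L² + L²) - 57 = 2*L² - 57 = -57 + 2*L²)
x - y(Y(u)) = -1287 - (-57 + 2*(7/6)²) = -1287 - (-57 + 2*(49/36)) = -1287 - (-57 + 49/18) = -1287 - 1*(-977/18) = -1287 + 977/18 = -22189/18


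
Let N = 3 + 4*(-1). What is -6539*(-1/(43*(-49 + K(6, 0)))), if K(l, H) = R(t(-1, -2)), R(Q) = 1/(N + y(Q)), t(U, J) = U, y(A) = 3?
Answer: -13078/4171 ≈ -3.1355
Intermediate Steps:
N = -1 (N = 3 - 4 = -1)
R(Q) = ½ (R(Q) = 1/(-1 + 3) = 1/2 = ½)
K(l, H) = ½
-6539*(-1/(43*(-49 + K(6, 0)))) = -6539*(-1/(43*(-49 + ½))) = -6539/((-97/2*(-43))) = -6539/4171/2 = -6539*2/4171 = -13078/4171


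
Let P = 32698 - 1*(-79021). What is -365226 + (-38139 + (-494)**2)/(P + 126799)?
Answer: -87112769171/238518 ≈ -3.6523e+5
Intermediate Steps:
P = 111719 (P = 32698 + 79021 = 111719)
-365226 + (-38139 + (-494)**2)/(P + 126799) = -365226 + (-38139 + (-494)**2)/(111719 + 126799) = -365226 + (-38139 + 244036)/238518 = -365226 + 205897*(1/238518) = -365226 + 205897/238518 = -87112769171/238518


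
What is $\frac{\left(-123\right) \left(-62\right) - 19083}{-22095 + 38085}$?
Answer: $- \frac{3819}{5330} \approx -0.71651$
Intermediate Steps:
$\frac{\left(-123\right) \left(-62\right) - 19083}{-22095 + 38085} = \frac{7626 - 19083}{15990} = \left(-11457\right) \frac{1}{15990} = - \frac{3819}{5330}$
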